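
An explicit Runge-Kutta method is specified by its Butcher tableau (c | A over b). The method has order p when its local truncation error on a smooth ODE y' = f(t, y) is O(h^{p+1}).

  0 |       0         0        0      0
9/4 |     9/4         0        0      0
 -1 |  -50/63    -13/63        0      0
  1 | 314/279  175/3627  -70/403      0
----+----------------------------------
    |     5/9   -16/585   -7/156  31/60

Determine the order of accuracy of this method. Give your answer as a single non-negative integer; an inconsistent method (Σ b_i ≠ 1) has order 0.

4

b = (5/9, -16/585, -7/156, 31/60)
c = (0, 9/4, -1, 1)
Ac = (0, 0, -13/28, 35/124)
Σ b_i: 5/9·1 + (-16/585)·1 + (-7/156)·1 + 31/60·1 = 1 ✓
b·c: (-16/585)·9/4 + (-7/156)·(-1) + 31/60·1 = 1/2 ✓
b·c²: (-16/585)·81/16 + (-7/156)·1 + 31/60·1 = 1/3 ✓
b·Ac: (-7/156)·(-13/28) + 31/60·35/124 = 1/6 ✓
b·c³: (-16/585)·729/64 + (-7/156)·(-1) + 31/60·1 = 1/4 ✓
b·(c∘Ac): (-7/156)·13/28 + 31/60·35/124 = 1/8 ✓
b·Ac²: (-7/156)·(-117/112) + 31/60·35/496 = 1/12 ✓
b·A²c: 31/60·5/62 = 1/24 ✓; 4 stages ⇒ order 4.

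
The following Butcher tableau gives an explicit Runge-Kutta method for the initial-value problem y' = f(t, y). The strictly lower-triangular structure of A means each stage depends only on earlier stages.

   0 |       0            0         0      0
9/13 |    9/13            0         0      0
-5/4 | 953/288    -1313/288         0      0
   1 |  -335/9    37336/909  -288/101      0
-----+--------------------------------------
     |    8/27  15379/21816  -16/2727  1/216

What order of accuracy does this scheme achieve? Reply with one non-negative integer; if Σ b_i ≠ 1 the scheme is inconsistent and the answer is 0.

4

b = (8/27, 15379/21816, -16/2727, 1/216)
c = (0, 9/13, -5/4, 1)
Ac = (0, 0, -101/32, 32)
Σ b_i: 8/27·1 + 15379/21816·1 + (-16/2727)·1 + 1/216·1 = 1 ✓
b·c: 15379/21816·9/13 + (-16/2727)·(-5/4) + 1/216·1 = 1/2 ✓
b·c²: 15379/21816·81/169 + (-16/2727)·25/16 + 1/216·1 = 1/3 ✓
b·Ac: (-16/2727)·(-101/32) + 1/216·32 = 1/6 ✓
b·c³: 15379/21816·729/2197 + (-16/2727)·(-125/64) + 1/216·1 = 1/4 ✓
b·(c∘Ac): (-16/2727)·505/128 + 1/216·32 = 1/8 ✓
b·Ac²: (-16/2727)·(-909/416) + 1/216·198/13 = 1/12 ✓
b·A²c: 1/216·9 = 1/24 ✓; 4 stages ⇒ order 4.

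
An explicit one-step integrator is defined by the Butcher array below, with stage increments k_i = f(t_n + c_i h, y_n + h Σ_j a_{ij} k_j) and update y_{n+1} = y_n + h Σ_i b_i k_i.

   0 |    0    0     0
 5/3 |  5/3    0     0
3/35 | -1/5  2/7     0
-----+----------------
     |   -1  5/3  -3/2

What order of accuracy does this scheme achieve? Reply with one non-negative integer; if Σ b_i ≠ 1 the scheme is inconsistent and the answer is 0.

b = (-1, 5/3, -3/2)
c = (0, 5/3, 3/35)
Ac = (0, 0, 10/21)
Σ b_i: (-1)·1 + 5/3·1 + (-3/2)·1 = -5/6 ≠ 1 ⇒ order 0.

0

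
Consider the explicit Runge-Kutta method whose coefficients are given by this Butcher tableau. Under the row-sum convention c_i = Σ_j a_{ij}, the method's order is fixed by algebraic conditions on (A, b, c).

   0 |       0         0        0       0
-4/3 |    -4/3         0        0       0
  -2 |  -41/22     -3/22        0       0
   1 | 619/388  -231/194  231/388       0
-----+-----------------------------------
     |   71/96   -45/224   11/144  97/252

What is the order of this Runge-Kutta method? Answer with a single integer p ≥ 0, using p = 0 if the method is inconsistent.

4

b = (71/96, -45/224, 11/144, 97/252)
c = (0, -4/3, -2, 1)
Ac = (0, 0, 2/11, 77/194)
Σ b_i: 71/96·1 + (-45/224)·1 + 11/144·1 + 97/252·1 = 1 ✓
b·c: (-45/224)·(-4/3) + 11/144·(-2) + 97/252·1 = 1/2 ✓
b·c²: (-45/224)·16/9 + 11/144·4 + 97/252·1 = 1/3 ✓
b·Ac: 11/144·2/11 + 97/252·77/194 = 1/6 ✓
b·c³: (-45/224)·(-64/27) + 11/144·(-8) + 97/252·1 = 1/4 ✓
b·(c∘Ac): 11/144·(-4/11) + 97/252·77/194 = 1/8 ✓
b·Ac²: 11/144·(-8/33) + 97/252·77/291 = 1/12 ✓
b·A²c: 97/252·21/194 = 1/24 ✓; 4 stages ⇒ order 4.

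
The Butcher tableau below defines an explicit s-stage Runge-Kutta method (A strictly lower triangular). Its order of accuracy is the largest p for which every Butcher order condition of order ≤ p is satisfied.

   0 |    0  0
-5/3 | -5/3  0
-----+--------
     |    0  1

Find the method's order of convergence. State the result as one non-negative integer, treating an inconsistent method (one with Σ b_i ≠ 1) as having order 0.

1

b = (0, 1)
c = (0, -5/3)
Σ b_i: 1·1 = 1 ✓
b·c: 1·(-5/3) = -5/3 ≠ 1/2 ⇒ order 1.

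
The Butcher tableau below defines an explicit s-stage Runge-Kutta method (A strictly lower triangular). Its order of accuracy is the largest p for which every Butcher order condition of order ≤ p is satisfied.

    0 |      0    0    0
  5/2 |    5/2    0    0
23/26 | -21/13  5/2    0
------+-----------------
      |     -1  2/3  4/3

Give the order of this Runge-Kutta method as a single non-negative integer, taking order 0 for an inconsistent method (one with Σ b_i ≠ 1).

1

b = (-1, 2/3, 4/3)
c = (0, 5/2, 23/26)
Ac = (0, 0, 25/4)
Σ b_i: (-1)·1 + 2/3·1 + 4/3·1 = 1 ✓
b·c: 2/3·5/2 + 4/3·23/26 = 37/13 ≠ 1/2 ⇒ order 1.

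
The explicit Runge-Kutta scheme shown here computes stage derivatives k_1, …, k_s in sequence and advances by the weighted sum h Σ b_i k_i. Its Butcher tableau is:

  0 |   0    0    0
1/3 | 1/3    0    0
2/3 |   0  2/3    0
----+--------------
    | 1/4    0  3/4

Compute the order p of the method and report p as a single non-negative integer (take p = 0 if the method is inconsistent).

3

b = (1/4, 0, 3/4)
c = (0, 1/3, 2/3)
Ac = (0, 0, 2/9)
Σ b_i: 1/4·1 + 3/4·1 = 1 ✓
b·c: 3/4·2/3 = 1/2 ✓
b·c²: 3/4·4/9 = 1/3 ✓
b·Ac: 3/4·2/9 = 1/6 ✓; 3 stages ⇒ order 3.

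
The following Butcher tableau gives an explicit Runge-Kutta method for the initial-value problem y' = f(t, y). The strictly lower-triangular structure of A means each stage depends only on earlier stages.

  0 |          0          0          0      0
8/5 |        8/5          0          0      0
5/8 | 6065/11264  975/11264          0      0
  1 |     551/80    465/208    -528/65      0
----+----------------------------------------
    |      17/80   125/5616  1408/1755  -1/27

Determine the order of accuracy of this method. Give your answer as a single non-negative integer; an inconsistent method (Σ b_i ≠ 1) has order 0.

4

b = (17/80, 125/5616, 1408/1755, -1/27)
c = (0, 8/5, 5/8, 1)
Ac = (0, 0, 195/1408, -3/2)
Σ b_i: 17/80·1 + 125/5616·1 + 1408/1755·1 + (-1/27)·1 = 1 ✓
b·c: 125/5616·8/5 + 1408/1755·5/8 + (-1/27)·1 = 1/2 ✓
b·c²: 125/5616·64/25 + 1408/1755·25/64 + (-1/27)·1 = 1/3 ✓
b·Ac: 1408/1755·195/1408 + (-1/27)·(-3/2) = 1/6 ✓
b·c³: 125/5616·512/125 + 1408/1755·125/512 + (-1/27)·1 = 1/4 ✓
b·(c∘Ac): 1408/1755·975/11264 + (-1/27)·(-3/2) = 1/8 ✓
b·Ac²: 1408/1755·39/176 + (-1/27)·51/20 = 1/12 ✓
b·A²c: (-1/27)·(-9/8) = 1/24 ✓; 4 stages ⇒ order 4.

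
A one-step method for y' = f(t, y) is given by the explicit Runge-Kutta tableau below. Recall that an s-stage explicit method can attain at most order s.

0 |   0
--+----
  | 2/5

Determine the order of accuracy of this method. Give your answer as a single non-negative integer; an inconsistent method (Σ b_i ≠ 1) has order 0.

b = (2/5)
c = (0)
Σ b_i: 2/5·1 = 2/5 ≠ 1 ⇒ order 0.

0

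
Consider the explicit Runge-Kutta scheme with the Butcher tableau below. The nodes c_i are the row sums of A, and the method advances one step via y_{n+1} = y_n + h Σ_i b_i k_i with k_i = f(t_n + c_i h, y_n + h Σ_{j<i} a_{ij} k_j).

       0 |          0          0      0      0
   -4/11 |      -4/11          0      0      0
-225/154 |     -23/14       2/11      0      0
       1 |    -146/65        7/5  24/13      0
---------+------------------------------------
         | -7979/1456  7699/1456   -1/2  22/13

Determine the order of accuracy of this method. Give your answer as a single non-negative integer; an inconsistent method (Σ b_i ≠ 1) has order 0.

b = (-7979/1456, 7699/1456, -1/2, 22/13)
c = (0, -4/11, -225/154, 1)
Ac = (0, 0, -8/121, -16048/5005)
Σ b_i: (-7979/1456)·1 + 7699/1456·1 + (-1/2)·1 + 22/13·1 = 1 ✓
b·c: 7699/1456·(-4/11) + (-1/2)·(-225/154) + 22/13·1 = 1/2 ✓
b·c²: 7699/1456·16/121 + (-1/2)·50625/23716 + 22/13·1 = 816523/616616 ≠ 1/3 ⇒ order 2.
b·Ac: (-1/2)·(-8/121) + 22/13·(-16048/5005) = -3859956/715715 ≠ 1/6

2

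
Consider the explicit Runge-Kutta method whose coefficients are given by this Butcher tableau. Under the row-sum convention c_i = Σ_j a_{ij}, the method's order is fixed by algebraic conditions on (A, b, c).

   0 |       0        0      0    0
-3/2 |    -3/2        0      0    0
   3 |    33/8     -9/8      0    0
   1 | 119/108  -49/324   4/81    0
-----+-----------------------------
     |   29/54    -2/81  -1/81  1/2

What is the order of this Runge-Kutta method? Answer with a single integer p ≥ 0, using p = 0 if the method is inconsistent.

b = (29/54, -2/81, -1/81, 1/2)
c = (0, -3/2, 3, 1)
Ac = (0, 0, 27/16, 3/8)
Σ b_i: 29/54·1 + (-2/81)·1 + (-1/81)·1 + 1/2·1 = 1 ✓
b·c: (-2/81)·(-3/2) + (-1/81)·3 + 1/2·1 = 1/2 ✓
b·c²: (-2/81)·9/4 + (-1/81)·9 + 1/2·1 = 1/3 ✓
b·Ac: (-1/81)·27/16 + 1/2·3/8 = 1/6 ✓
b·c³: (-2/81)·(-27/8) + (-1/81)·27 + 1/2·1 = 1/4 ✓
b·(c∘Ac): (-1/81)·81/16 + 1/2·3/8 = 1/8 ✓
b·Ac²: (-1/81)·(-81/32) + 1/2·5/48 = 1/12 ✓
b·A²c: 1/2·1/12 = 1/24 ✓; 4 stages ⇒ order 4.

4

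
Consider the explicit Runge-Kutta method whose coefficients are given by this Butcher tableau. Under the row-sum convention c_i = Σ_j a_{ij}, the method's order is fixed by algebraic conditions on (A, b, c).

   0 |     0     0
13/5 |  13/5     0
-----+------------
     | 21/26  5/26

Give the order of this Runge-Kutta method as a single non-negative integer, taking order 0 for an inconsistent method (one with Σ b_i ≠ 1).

2

b = (21/26, 5/26)
c = (0, 13/5)
Σ b_i: 21/26·1 + 5/26·1 = 1 ✓
b·c: 5/26·13/5 = 1/2 ✓; 2 stages ⇒ order 2.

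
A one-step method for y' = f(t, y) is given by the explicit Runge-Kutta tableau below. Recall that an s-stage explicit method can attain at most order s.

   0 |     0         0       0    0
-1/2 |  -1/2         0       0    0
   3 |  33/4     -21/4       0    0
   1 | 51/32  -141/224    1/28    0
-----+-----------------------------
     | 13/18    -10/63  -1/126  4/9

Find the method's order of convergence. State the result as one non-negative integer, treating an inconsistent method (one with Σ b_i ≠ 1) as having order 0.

4

b = (13/18, -10/63, -1/126, 4/9)
c = (0, -1/2, 3, 1)
Ac = (0, 0, 21/8, 27/64)
Σ b_i: 13/18·1 + (-10/63)·1 + (-1/126)·1 + 4/9·1 = 1 ✓
b·c: (-10/63)·(-1/2) + (-1/126)·3 + 4/9·1 = 1/2 ✓
b·c²: (-10/63)·1/4 + (-1/126)·9 + 4/9·1 = 1/3 ✓
b·Ac: (-1/126)·21/8 + 4/9·27/64 = 1/6 ✓
b·c³: (-10/63)·(-1/8) + (-1/126)·27 + 4/9·1 = 1/4 ✓
b·(c∘Ac): (-1/126)·63/8 + 4/9·27/64 = 1/8 ✓
b·Ac²: (-1/126)·(-21/16) + 4/9·21/128 = 1/12 ✓
b·A²c: 4/9·3/32 = 1/24 ✓; 4 stages ⇒ order 4.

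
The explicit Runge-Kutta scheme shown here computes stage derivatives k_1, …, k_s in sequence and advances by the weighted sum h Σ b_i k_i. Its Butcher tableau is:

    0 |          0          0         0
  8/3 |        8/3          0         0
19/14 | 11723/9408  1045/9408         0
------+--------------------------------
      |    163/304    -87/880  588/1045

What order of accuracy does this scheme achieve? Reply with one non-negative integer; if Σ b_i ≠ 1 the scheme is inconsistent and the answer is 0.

3

b = (163/304, -87/880, 588/1045)
c = (0, 8/3, 19/14)
Ac = (0, 0, 1045/3528)
Σ b_i: 163/304·1 + (-87/880)·1 + 588/1045·1 = 1 ✓
b·c: (-87/880)·8/3 + 588/1045·19/14 = 1/2 ✓
b·c²: (-87/880)·64/9 + 588/1045·361/196 = 1/3 ✓
b·Ac: 588/1045·1045/3528 = 1/6 ✓; 3 stages ⇒ order 3.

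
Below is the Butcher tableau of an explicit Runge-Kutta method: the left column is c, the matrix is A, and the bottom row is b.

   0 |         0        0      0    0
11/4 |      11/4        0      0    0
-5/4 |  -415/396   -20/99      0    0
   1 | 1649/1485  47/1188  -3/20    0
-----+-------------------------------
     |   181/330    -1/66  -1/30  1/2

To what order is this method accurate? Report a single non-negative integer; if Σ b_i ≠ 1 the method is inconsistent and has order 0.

4

b = (181/330, -1/66, -1/30, 1/2)
c = (0, 11/4, -5/4, 1)
Ac = (0, 0, -5/9, 8/27)
Σ b_i: 181/330·1 + (-1/66)·1 + (-1/30)·1 + 1/2·1 = 1 ✓
b·c: (-1/66)·11/4 + (-1/30)·(-5/4) + 1/2·1 = 1/2 ✓
b·c²: (-1/66)·121/16 + (-1/30)·25/16 + 1/2·1 = 1/3 ✓
b·Ac: (-1/30)·(-5/9) + 1/2·8/27 = 1/6 ✓
b·c³: (-1/66)·1331/64 + (-1/30)·(-125/64) + 1/2·1 = 1/4 ✓
b·(c∘Ac): (-1/30)·25/36 + 1/2·8/27 = 1/8 ✓
b·Ac²: (-1/30)·(-55/36) + 1/2·7/108 = 1/12 ✓
b·A²c: 1/2·1/12 = 1/24 ✓; 4 stages ⇒ order 4.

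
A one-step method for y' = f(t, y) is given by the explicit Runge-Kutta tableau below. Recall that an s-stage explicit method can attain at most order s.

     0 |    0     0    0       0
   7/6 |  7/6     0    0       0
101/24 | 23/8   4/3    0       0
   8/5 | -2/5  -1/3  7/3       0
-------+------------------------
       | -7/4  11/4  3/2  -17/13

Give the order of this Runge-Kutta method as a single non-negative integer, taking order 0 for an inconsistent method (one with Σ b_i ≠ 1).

0

b = (-7/4, 11/4, 3/2, -17/13)
c = (0, 7/6, 101/24, 8/5)
Ac = (0, 0, 14/9, 679/72)
Σ b_i: (-7/4)·1 + 11/4·1 + 3/2·1 + (-17/13)·1 = 31/26 ≠ 1 ⇒ order 0.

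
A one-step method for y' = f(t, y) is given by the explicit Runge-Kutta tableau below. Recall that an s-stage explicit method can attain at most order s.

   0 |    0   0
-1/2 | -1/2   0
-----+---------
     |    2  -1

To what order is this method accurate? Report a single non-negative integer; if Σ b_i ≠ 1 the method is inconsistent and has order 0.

b = (2, -1)
c = (0, -1/2)
Σ b_i: 2·1 + (-1)·1 = 1 ✓
b·c: (-1)·(-1/2) = 1/2 ✓; 2 stages ⇒ order 2.

2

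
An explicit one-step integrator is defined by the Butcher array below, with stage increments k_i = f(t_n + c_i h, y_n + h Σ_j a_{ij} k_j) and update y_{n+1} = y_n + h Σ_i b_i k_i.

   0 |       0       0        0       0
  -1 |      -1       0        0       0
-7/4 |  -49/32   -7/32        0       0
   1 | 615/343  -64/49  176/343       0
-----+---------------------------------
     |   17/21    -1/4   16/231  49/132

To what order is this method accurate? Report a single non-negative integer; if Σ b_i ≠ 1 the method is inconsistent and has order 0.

b = (17/21, -1/4, 16/231, 49/132)
c = (0, -1, -7/4, 1)
Ac = (0, 0, 7/32, 20/49)
Σ b_i: 17/21·1 + (-1/4)·1 + 16/231·1 + 49/132·1 = 1 ✓
b·c: (-1/4)·(-1) + 16/231·(-7/4) + 49/132·1 = 1/2 ✓
b·c²: (-1/4)·1 + 16/231·49/16 + 49/132·1 = 1/3 ✓
b·Ac: 16/231·7/32 + 49/132·20/49 = 1/6 ✓
b·c³: (-1/4)·(-1) + 16/231·(-343/64) + 49/132·1 = 1/4 ✓
b·(c∘Ac): 16/231·(-49/128) + 49/132·20/49 = 1/8 ✓
b·Ac²: 16/231·(-7/32) + 49/132·13/49 = 1/12 ✓
b·A²c: 49/132·11/98 = 1/24 ✓; 4 stages ⇒ order 4.

4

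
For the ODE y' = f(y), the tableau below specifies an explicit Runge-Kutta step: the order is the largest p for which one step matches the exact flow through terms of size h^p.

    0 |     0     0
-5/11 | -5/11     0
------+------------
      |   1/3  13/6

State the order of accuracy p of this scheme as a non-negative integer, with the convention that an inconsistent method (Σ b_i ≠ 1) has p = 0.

0

b = (1/3, 13/6)
c = (0, -5/11)
Σ b_i: 1/3·1 + 13/6·1 = 5/2 ≠ 1 ⇒ order 0.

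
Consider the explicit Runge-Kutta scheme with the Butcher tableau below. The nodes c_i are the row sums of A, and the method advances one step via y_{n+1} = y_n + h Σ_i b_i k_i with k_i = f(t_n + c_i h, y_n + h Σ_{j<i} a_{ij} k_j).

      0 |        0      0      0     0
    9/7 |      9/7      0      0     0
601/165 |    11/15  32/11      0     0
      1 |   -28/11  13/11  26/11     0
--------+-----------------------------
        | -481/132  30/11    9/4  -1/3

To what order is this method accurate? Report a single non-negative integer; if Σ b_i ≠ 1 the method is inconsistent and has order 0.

b = (-481/132, 30/11, 9/4, -1/3)
c = (0, 9/7, 601/165, 1)
Ac = (0, 0, 288/77, 128687/12705)
Σ b_i: (-481/132)·1 + 30/11·1 + 9/4·1 + (-1/3)·1 = 1 ✓
b·c: 30/11·9/7 + 9/4·601/165 + (-1/3)·1 = 52523/4620 ≠ 1/2 ⇒ order 1.

1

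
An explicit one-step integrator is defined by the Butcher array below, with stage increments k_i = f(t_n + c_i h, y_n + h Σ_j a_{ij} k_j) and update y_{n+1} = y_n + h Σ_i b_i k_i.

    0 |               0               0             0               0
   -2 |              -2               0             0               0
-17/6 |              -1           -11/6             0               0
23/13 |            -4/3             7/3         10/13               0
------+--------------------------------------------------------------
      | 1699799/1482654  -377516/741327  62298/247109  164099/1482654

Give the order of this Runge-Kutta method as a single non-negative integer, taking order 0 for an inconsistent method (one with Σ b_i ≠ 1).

3

b = (1699799/1482654, -377516/741327, 62298/247109, 164099/1482654)
c = (0, -2, -17/6, 23/13)
Ac = (0, 0, 11/3, -89/13)
Σ b_i: 1699799/1482654·1 + (-377516/741327)·1 + 62298/247109·1 + 164099/1482654·1 = 1 ✓
b·c: (-377516/741327)·(-2) + 62298/247109·(-17/6) + 164099/1482654·23/13 = 1/2 ✓
b·c²: (-377516/741327)·4 + 62298/247109·289/36 + 164099/1482654·529/169 = 1/3 ✓
b·Ac: 62298/247109·11/3 + 164099/1482654·(-89/13) = 1/6 ✓
b·c³: (-377516/741327)·(-8) + 62298/247109·(-4913/216) + 164099/1482654·12167/2197 = -40375639/38549004 ≠ 1/4 ⇒ order 3.
b·(c∘Ac): 62298/247109·(-187/18) + 164099/1482654·(-2047/169) = -5870879/1482654 ≠ 1/8
b·Ac²: 62298/247109·(-22/3) + 164099/1482654·3629/234 = -3531149/26687772 ≠ 1/12
b·A²c: 164099/1482654·110/39 = 694265/2223981 ≠ 1/24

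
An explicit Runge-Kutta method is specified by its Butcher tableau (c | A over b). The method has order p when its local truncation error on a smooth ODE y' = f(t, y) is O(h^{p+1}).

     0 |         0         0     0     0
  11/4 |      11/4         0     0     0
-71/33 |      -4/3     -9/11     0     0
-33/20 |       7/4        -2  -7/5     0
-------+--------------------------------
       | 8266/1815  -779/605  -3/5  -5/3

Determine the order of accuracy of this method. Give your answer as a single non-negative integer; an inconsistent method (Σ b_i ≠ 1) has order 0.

2

b = (8266/1815, -779/605, -3/5, -5/3)
c = (0, 11/4, -71/33, -33/20)
Ac = (0, 0, -9/4, -821/330)
Σ b_i: 8266/1815·1 + (-779/605)·1 + (-3/5)·1 + (-5/3)·1 = 1 ✓
b·c: (-779/605)·11/4 + (-3/5)·(-71/33) + (-5/3)·(-33/20) = 1/2 ✓
b·c²: (-779/605)·121/16 + (-3/5)·5041/1089 + (-5/3)·1089/400 = -247601/14520 ≠ 1/3 ⇒ order 2.
b·Ac: (-3/5)·(-9/4) + (-5/3)·(-821/330) = 10883/1980 ≠ 1/6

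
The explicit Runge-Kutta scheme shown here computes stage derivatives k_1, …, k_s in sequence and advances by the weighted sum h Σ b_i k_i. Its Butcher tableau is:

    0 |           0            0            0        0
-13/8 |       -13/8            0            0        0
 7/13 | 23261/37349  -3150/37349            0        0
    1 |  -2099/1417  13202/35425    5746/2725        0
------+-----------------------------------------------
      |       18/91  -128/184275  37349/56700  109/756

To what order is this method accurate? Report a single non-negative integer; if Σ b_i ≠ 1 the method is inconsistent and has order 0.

4

b = (18/91, -128/184275, 37349/56700, 109/756)
c = (0, -13/8, 7/13, 1)
Ac = (0, 0, 1575/11492, 231/436)
Σ b_i: 18/91·1 + (-128/184275)·1 + 37349/56700·1 + 109/756·1 = 1 ✓
b·c: (-128/184275)·(-13/8) + 37349/56700·7/13 + 109/756·1 = 1/2 ✓
b·c²: (-128/184275)·169/64 + 37349/56700·49/169 + 109/756·1 = 1/3 ✓
b·Ac: 37349/56700·1575/11492 + 109/756·231/436 = 1/6 ✓
b·c³: (-128/184275)·(-2197/512) + 37349/56700·343/2197 + 109/756·1 = 1/4 ✓
b·(c∘Ac): 37349/56700·11025/149396 + 109/756·231/436 = 1/8 ✓
b·Ac²: 37349/56700·(-1575/7072) + 109/756·5565/3488 = 1/12 ✓
b·A²c: 109/756·63/218 = 1/24 ✓; 4 stages ⇒ order 4.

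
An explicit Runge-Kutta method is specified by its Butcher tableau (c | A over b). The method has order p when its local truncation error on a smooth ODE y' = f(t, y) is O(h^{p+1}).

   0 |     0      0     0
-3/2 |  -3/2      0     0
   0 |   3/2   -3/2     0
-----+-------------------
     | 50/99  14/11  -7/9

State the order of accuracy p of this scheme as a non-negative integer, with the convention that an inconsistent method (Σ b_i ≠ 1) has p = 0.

b = (50/99, 14/11, -7/9)
c = (0, -3/2, 0)
Ac = (0, 0, 9/4)
Σ b_i: 50/99·1 + 14/11·1 + (-7/9)·1 = 1 ✓
b·c: 14/11·(-3/2) = -21/11 ≠ 1/2 ⇒ order 1.

1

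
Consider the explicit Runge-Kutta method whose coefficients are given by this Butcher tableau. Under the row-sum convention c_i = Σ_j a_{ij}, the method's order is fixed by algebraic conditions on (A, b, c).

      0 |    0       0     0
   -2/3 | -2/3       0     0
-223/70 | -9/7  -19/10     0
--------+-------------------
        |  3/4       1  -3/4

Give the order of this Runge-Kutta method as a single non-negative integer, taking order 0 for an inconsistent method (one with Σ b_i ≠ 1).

1

b = (3/4, 1, -3/4)
c = (0, -2/3, -223/70)
Ac = (0, 0, 19/15)
Σ b_i: 3/4·1 + 1·1 + (-3/4)·1 = 1 ✓
b·c: 1·(-2/3) + (-3/4)·(-223/70) = 1447/840 ≠ 1/2 ⇒ order 1.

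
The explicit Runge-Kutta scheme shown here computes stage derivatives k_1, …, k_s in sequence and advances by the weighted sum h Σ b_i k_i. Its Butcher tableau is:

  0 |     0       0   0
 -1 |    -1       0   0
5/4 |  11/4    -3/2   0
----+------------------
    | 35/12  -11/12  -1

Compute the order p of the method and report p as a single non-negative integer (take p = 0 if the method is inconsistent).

b = (35/12, -11/12, -1)
c = (0, -1, 5/4)
Ac = (0, 0, 3/2)
Σ b_i: 35/12·1 + (-11/12)·1 + (-1)·1 = 1 ✓
b·c: (-11/12)·(-1) + (-1)·5/4 = -1/3 ≠ 1/2 ⇒ order 1.

1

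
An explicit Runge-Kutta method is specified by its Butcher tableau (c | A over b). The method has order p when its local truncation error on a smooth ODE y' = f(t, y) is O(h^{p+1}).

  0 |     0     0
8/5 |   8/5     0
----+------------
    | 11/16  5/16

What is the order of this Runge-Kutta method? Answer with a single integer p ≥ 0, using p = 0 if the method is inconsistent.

b = (11/16, 5/16)
c = (0, 8/5)
Σ b_i: 11/16·1 + 5/16·1 = 1 ✓
b·c: 5/16·8/5 = 1/2 ✓; 2 stages ⇒ order 2.

2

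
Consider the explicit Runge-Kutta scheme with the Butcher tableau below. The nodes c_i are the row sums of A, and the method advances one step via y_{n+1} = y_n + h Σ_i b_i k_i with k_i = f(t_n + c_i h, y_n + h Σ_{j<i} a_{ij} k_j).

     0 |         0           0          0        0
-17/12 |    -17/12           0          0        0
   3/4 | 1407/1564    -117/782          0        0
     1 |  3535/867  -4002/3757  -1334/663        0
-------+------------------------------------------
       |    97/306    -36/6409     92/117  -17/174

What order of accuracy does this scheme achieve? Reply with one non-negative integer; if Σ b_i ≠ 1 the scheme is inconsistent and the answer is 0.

4

b = (97/306, -36/6409, 92/117, -17/174)
c = (0, -17/12, 3/4, 1)
Ac = (0, 0, 39/184, 0)
Σ b_i: 97/306·1 + (-36/6409)·1 + 92/117·1 + (-17/174)·1 = 1 ✓
b·c: (-36/6409)·(-17/12) + 92/117·3/4 + (-17/174)·1 = 1/2 ✓
b·c²: (-36/6409)·289/144 + 92/117·9/16 + (-17/174)·1 = 1/3 ✓
b·Ac: 92/117·39/184 = 1/6 ✓
b·c³: (-36/6409)·(-4913/1728) + 92/117·27/64 + (-17/174)·1 = 1/4 ✓
b·(c∘Ac): 92/117·117/736 = 1/8 ✓
b·Ac²: 92/117·(-221/736) + (-17/174)·(-667/204) = 1/12 ✓
b·A²c: (-17/174)·(-29/68) = 1/24 ✓; 4 stages ⇒ order 4.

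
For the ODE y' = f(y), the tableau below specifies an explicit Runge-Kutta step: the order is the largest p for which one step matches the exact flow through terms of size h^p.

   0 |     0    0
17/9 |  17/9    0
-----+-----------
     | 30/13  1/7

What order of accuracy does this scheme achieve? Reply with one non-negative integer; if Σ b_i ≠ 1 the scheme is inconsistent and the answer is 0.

0

b = (30/13, 1/7)
c = (0, 17/9)
Σ b_i: 30/13·1 + 1/7·1 = 223/91 ≠ 1 ⇒ order 0.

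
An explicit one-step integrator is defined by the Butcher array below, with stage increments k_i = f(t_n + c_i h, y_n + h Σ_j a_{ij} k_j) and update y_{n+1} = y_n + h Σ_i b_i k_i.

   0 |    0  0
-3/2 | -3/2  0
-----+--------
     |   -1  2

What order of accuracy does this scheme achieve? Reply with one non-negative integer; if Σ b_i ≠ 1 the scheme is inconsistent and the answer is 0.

1

b = (-1, 2)
c = (0, -3/2)
Σ b_i: (-1)·1 + 2·1 = 1 ✓
b·c: 2·(-3/2) = -3 ≠ 1/2 ⇒ order 1.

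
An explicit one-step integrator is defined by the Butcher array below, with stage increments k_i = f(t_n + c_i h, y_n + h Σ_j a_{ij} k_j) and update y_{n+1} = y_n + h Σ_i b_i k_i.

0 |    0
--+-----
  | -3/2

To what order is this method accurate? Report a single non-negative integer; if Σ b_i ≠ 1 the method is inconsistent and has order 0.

b = (-3/2)
c = (0)
Σ b_i: (-3/2)·1 = -3/2 ≠ 1 ⇒ order 0.

0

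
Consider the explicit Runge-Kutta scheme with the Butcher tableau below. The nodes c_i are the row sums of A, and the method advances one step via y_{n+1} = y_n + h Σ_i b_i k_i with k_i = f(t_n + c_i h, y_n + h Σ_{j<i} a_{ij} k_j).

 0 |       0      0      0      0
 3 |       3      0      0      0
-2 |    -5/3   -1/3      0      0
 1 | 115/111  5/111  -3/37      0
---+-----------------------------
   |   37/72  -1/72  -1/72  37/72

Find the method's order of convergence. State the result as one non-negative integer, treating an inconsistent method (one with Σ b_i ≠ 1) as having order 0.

4

b = (37/72, -1/72, -1/72, 37/72)
c = (0, 3, -2, 1)
Ac = (0, 0, -1, 11/37)
Σ b_i: 37/72·1 + (-1/72)·1 + (-1/72)·1 + 37/72·1 = 1 ✓
b·c: (-1/72)·3 + (-1/72)·(-2) + 37/72·1 = 1/2 ✓
b·c²: (-1/72)·9 + (-1/72)·4 + 37/72·1 = 1/3 ✓
b·Ac: (-1/72)·(-1) + 37/72·11/37 = 1/6 ✓
b·c³: (-1/72)·27 + (-1/72)·(-8) + 37/72·1 = 1/4 ✓
b·(c∘Ac): (-1/72)·2 + 37/72·11/37 = 1/8 ✓
b·Ac²: (-1/72)·(-3) + 37/72·3/37 = 1/12 ✓
b·A²c: 37/72·3/37 = 1/24 ✓; 4 stages ⇒ order 4.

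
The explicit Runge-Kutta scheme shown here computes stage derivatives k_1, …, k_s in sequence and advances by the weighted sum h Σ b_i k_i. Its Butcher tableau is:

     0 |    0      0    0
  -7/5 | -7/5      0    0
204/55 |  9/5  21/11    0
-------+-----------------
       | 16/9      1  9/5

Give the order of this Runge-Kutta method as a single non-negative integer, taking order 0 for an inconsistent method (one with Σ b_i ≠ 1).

0

b = (16/9, 1, 9/5)
c = (0, -7/5, 204/55)
Ac = (0, 0, -147/55)
Σ b_i: 16/9·1 + 1·1 + 9/5·1 = 206/45 ≠ 1 ⇒ order 0.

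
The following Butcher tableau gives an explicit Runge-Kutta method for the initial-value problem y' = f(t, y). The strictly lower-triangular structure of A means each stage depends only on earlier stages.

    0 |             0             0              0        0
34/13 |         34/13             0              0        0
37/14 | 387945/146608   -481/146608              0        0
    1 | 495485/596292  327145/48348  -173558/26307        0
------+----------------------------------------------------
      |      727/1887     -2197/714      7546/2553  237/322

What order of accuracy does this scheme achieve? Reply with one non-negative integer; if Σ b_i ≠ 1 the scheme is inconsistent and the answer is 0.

b = (727/1887, -2197/714, 7546/2553, 237/322)
c = (0, 34/13, 37/14, 1)
Ac = (0, 0, -37/4312, 371/1422)
Σ b_i: 727/1887·1 + (-2197/714)·1 + 7546/2553·1 + 237/322·1 = 1 ✓
b·c: (-2197/714)·34/13 + 7546/2553·37/14 + 237/322·1 = 1/2 ✓
b·c²: (-2197/714)·1156/169 + 7546/2553·1369/196 + 237/322·1 = 1/3 ✓
b·Ac: 7546/2553·(-37/4312) + 237/322·371/1422 = 1/6 ✓
b·c³: (-2197/714)·39304/2197 + 7546/2553·50653/2744 + 237/322·1 = 1/4 ✓
b·(c∘Ac): 7546/2553·(-1369/60368) + 237/322·371/1422 = 1/8 ✓
b·Ac²: 7546/2553·(-629/28028) + 237/322·1253/6162 = 1/12 ✓
b·A²c: 237/322·161/2844 = 1/24 ✓; 4 stages ⇒ order 4.

4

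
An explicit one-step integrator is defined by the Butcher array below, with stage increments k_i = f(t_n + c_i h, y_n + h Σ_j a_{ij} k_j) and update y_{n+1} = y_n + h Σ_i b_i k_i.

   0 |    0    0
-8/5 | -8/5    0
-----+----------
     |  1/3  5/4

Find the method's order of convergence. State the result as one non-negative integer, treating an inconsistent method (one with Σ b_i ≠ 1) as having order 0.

b = (1/3, 5/4)
c = (0, -8/5)
Σ b_i: 1/3·1 + 5/4·1 = 19/12 ≠ 1 ⇒ order 0.

0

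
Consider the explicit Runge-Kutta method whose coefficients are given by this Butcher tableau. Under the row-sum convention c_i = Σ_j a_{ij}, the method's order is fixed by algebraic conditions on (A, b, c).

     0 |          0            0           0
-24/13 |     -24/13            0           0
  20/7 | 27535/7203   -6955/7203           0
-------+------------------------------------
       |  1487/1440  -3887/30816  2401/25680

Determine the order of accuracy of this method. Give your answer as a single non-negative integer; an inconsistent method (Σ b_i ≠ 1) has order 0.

3

b = (1487/1440, -3887/30816, 2401/25680)
c = (0, -24/13, 20/7)
Ac = (0, 0, 4280/2401)
Σ b_i: 1487/1440·1 + (-3887/30816)·1 + 2401/25680·1 = 1 ✓
b·c: (-3887/30816)·(-24/13) + 2401/25680·20/7 = 1/2 ✓
b·c²: (-3887/30816)·576/169 + 2401/25680·400/49 = 1/3 ✓
b·Ac: 2401/25680·4280/2401 = 1/6 ✓; 3 stages ⇒ order 3.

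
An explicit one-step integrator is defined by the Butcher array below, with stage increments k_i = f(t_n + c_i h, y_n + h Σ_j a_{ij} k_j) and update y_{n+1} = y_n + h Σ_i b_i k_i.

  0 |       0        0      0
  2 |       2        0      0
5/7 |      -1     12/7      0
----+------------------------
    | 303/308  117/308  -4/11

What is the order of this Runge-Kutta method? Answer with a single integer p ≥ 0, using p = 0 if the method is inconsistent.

b = (303/308, 117/308, -4/11)
c = (0, 2, 5/7)
Ac = (0, 0, 24/7)
Σ b_i: 303/308·1 + 117/308·1 + (-4/11)·1 = 1 ✓
b·c: 117/308·2 + (-4/11)·5/7 = 1/2 ✓
b·c²: 117/308·4 + (-4/11)·25/49 = 719/539 ≠ 1/3 ⇒ order 2.
b·Ac: (-4/11)·24/7 = -96/77 ≠ 1/6

2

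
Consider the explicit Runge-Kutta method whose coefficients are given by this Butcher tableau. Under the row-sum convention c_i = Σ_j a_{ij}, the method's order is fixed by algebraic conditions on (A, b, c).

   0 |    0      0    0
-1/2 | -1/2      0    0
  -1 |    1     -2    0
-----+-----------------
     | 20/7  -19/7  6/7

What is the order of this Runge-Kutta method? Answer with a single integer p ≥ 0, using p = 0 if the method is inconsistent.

2

b = (20/7, -19/7, 6/7)
c = (0, -1/2, -1)
Ac = (0, 0, 1)
Σ b_i: 20/7·1 + (-19/7)·1 + 6/7·1 = 1 ✓
b·c: (-19/7)·(-1/2) + 6/7·(-1) = 1/2 ✓
b·c²: (-19/7)·1/4 + 6/7·1 = 5/28 ≠ 1/3 ⇒ order 2.
b·Ac: 6/7·1 = 6/7 ≠ 1/6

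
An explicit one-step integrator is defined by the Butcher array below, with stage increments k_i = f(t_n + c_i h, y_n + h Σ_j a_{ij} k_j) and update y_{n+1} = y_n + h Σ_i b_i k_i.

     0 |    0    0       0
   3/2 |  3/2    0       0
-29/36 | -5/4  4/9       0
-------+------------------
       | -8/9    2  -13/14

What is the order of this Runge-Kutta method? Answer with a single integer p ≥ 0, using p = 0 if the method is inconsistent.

0

b = (-8/9, 2, -13/14)
c = (0, 3/2, -29/36)
Ac = (0, 0, 2/3)
Σ b_i: (-8/9)·1 + 2·1 + (-13/14)·1 = 23/126 ≠ 1 ⇒ order 0.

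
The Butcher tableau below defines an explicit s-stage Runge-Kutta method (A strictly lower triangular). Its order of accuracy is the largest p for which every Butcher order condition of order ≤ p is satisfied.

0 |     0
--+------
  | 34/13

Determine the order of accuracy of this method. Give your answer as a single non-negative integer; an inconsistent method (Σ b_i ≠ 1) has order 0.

b = (34/13)
c = (0)
Σ b_i: 34/13·1 = 34/13 ≠ 1 ⇒ order 0.

0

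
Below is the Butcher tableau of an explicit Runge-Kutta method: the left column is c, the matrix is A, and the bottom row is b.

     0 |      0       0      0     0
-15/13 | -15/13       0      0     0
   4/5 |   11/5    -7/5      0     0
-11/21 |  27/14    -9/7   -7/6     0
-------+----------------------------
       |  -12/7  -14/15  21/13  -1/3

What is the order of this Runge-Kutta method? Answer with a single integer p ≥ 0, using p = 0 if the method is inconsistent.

0

b = (-12/7, -14/15, 21/13, -1/3)
c = (0, -15/13, 4/5, -11/21)
Ac = (0, 0, 21/13, 751/1365)
Σ b_i: (-12/7)·1 + (-14/15)·1 + 21/13·1 + (-1/3)·1 = -1864/1365 ≠ 1 ⇒ order 0.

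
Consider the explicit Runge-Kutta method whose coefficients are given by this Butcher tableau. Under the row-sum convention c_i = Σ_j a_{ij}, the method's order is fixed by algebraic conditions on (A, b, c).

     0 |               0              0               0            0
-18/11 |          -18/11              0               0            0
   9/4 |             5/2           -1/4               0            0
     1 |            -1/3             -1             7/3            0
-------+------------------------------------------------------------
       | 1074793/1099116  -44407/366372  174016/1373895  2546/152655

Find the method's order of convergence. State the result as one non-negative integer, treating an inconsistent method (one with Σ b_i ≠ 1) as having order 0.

b = (1074793/1099116, -44407/366372, 174016/1373895, 2546/152655)
c = (0, -18/11, 9/4, 1)
Ac = (0, 0, 9/22, 303/44)
Σ b_i: 1074793/1099116·1 + (-44407/366372)·1 + 174016/1373895·1 + 2546/152655·1 = 1 ✓
b·c: (-44407/366372)·(-18/11) + 174016/1373895·9/4 + 2546/152655·1 = 1/2 ✓
b·c²: (-44407/366372)·324/121 + 174016/1373895·81/16 + 2546/152655·1 = 1/3 ✓
b·Ac: 174016/1373895·9/22 + 2546/152655·303/44 = 1/6 ✓
b·c³: (-44407/366372)·(-5832/1331) + 174016/1373895·729/64 + 2546/152655·1 = 668489/335841 ≠ 1/4 ⇒ order 3.
b·(c∘Ac): 174016/1373895·81/88 + 2546/152655·303/44 = 51817/223894 ≠ 1/8
b·Ac²: 174016/1373895·(-81/121) + 2546/152655·17685/1936 = 302541/4477880 ≠ 1/12
b·A²c: 2546/152655·21/22 = 8911/559735 ≠ 1/24

3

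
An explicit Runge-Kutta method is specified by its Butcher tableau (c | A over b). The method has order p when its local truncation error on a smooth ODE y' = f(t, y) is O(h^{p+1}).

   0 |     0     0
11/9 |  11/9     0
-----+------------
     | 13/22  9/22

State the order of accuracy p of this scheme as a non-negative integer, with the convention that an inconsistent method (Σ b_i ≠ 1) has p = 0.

b = (13/22, 9/22)
c = (0, 11/9)
Σ b_i: 13/22·1 + 9/22·1 = 1 ✓
b·c: 9/22·11/9 = 1/2 ✓; 2 stages ⇒ order 2.

2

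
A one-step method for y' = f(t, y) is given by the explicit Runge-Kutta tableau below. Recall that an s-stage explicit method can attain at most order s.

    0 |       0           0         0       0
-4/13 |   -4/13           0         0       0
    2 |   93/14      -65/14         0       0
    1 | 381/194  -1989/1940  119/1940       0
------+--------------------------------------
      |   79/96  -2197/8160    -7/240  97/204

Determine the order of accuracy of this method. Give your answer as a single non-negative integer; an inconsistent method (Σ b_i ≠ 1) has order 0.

b = (79/96, -2197/8160, -7/240, 97/204)
c = (0, -4/13, 2, 1)
Ac = (0, 0, 10/7, 85/194)
Σ b_i: 79/96·1 + (-2197/8160)·1 + (-7/240)·1 + 97/204·1 = 1 ✓
b·c: (-2197/8160)·(-4/13) + (-7/240)·2 + 97/204·1 = 1/2 ✓
b·c²: (-2197/8160)·16/169 + (-7/240)·4 + 97/204·1 = 1/3 ✓
b·Ac: (-7/240)·10/7 + 97/204·85/194 = 1/6 ✓
b·c³: (-2197/8160)·(-64/2197) + (-7/240)·8 + 97/204·1 = 1/4 ✓
b·(c∘Ac): (-7/240)·20/7 + 97/204·85/194 = 1/8 ✓
b·Ac²: (-7/240)·(-40/91) + 97/204·187/1261 = 1/12 ✓
b·A²c: 97/204·17/194 = 1/24 ✓; 4 stages ⇒ order 4.

4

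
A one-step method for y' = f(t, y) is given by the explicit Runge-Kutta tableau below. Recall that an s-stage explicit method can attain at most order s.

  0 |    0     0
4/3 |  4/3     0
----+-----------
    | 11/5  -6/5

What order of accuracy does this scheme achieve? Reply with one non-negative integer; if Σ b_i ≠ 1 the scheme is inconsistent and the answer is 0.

1

b = (11/5, -6/5)
c = (0, 4/3)
Σ b_i: 11/5·1 + (-6/5)·1 = 1 ✓
b·c: (-6/5)·4/3 = -8/5 ≠ 1/2 ⇒ order 1.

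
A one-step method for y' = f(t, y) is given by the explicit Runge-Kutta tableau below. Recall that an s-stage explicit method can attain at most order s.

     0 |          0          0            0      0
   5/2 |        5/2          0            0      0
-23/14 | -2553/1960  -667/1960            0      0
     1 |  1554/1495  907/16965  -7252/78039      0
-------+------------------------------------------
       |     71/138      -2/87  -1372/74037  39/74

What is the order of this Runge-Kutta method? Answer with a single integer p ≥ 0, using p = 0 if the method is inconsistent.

b = (71/138, -2/87, -1372/74037, 39/74)
c = (0, 5/2, -23/14, 1)
Ac = (0, 0, -667/784, 67/234)
Σ b_i: 71/138·1 + (-2/87)·1 + (-1372/74037)·1 + 39/74·1 = 1 ✓
b·c: (-2/87)·5/2 + (-1372/74037)·(-23/14) + 39/74·1 = 1/2 ✓
b·c²: (-2/87)·25/4 + (-1372/74037)·529/196 + 39/74·1 = 1/3 ✓
b·Ac: (-1372/74037)·(-667/784) + 39/74·67/234 = 1/6 ✓
b·c³: (-2/87)·125/8 + (-1372/74037)·(-12167/2744) + 39/74·1 = 1/4 ✓
b·(c∘Ac): (-1372/74037)·15341/10976 + 39/74·67/234 = 1/8 ✓
b·Ac²: (-1372/74037)·(-3335/1568) + 39/74·1/12 = 1/12 ✓
b·A²c: 39/74·37/468 = 1/24 ✓; 4 stages ⇒ order 4.

4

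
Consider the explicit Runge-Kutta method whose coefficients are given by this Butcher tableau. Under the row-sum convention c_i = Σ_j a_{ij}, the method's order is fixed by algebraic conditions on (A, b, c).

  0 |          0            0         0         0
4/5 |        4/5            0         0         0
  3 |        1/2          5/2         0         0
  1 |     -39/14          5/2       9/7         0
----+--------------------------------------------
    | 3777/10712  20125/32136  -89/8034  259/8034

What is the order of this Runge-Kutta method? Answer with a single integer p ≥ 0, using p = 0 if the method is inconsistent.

b = (3777/10712, 20125/32136, -89/8034, 259/8034)
c = (0, 4/5, 3, 1)
Ac = (0, 0, 2, 41/7)
Σ b_i: 3777/10712·1 + 20125/32136·1 + (-89/8034)·1 + 259/8034·1 = 1 ✓
b·c: 20125/32136·4/5 + (-89/8034)·3 + 259/8034·1 = 1/2 ✓
b·c²: 20125/32136·16/25 + (-89/8034)·9 + 259/8034·1 = 1/3 ✓
b·Ac: (-89/8034)·2 + 259/8034·41/7 = 1/6 ✓
b·c³: 20125/32136·64/125 + (-89/8034)·27 + 259/8034·1 = 72/1339 ≠ 1/4 ⇒ order 3.
b·(c∘Ac): (-89/8034)·6 + 259/8034·41/7 = 983/8034 ≠ 1/8
b·Ac²: (-89/8034)·8/5 + 259/8034·461/35 = 3269/8034 ≠ 1/12
b·A²c: 259/8034·18/7 = 111/1339 ≠ 1/24

3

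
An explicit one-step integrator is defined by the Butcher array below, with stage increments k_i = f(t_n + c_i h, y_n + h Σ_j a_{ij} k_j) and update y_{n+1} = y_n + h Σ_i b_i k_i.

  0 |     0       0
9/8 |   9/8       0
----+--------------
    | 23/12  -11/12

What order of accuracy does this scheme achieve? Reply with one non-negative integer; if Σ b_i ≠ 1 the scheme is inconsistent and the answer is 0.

1

b = (23/12, -11/12)
c = (0, 9/8)
Σ b_i: 23/12·1 + (-11/12)·1 = 1 ✓
b·c: (-11/12)·9/8 = -33/32 ≠ 1/2 ⇒ order 1.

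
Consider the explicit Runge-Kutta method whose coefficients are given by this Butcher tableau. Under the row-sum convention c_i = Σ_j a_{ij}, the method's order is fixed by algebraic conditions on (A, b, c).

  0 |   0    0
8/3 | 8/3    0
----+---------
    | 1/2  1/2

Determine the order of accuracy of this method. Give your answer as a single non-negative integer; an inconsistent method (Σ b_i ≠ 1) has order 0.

b = (1/2, 1/2)
c = (0, 8/3)
Σ b_i: 1/2·1 + 1/2·1 = 1 ✓
b·c: 1/2·8/3 = 4/3 ≠ 1/2 ⇒ order 1.

1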